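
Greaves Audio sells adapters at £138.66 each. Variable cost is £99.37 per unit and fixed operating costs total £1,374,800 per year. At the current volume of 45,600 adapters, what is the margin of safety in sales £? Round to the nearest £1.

£1,471,031

Unit CM = price − variable cost = £138.66 − £99.37 = £39.29. Break-even units = £1,374,800 ÷ £39.29 = 34,991.09; break-even revenue = 34,991.09 × £138.66 = £4,851,864.80.
Current sales = 45,600 × £138.66 = £6,322,896.00.
Margin of safety = £6,322,896.00 − £4,851,864.80 = £1,471,031.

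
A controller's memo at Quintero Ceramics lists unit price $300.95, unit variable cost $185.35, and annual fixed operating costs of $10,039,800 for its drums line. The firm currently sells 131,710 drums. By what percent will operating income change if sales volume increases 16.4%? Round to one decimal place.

+48.2%

Total contribution margin = 131,710 × $115.60 = $15,225,676.00.
Operating income = contribution − fixed costs = $15,225,676.00 − $10,039,800 = $5,185,876.00.
DOL = contribution ÷ EBIT = $15,225,676.00 ÷ $5,185,876.00 = 2.9360.
Operating income changes by 2.9360 × +16.4% = +48.2%.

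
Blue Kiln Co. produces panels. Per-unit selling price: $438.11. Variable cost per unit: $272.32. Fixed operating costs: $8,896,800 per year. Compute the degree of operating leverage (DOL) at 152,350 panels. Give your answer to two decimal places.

1.54

Contribution at this volume is 152,350 × $165.79 = $25,258,106.50.
EBIT = $25,258,106.50 − $8,896,800 = $16,361,306.50.
DOL = contribution ÷ EBIT = $25,258,106.50 ÷ $16,361,306.50 = 1.5438.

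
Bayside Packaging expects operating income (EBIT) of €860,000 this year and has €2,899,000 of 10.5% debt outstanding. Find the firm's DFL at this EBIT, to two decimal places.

1.55

Annual interest charges come to €304,395.00.
DFL = EBIT ÷ (EBIT − I) = €860,000 ÷ (€860,000 − €304,395.00) = €860,000 ÷ €555,605.00 = 1.5479.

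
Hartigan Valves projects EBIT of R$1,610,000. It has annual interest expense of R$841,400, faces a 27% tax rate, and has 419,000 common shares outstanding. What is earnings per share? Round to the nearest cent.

Interest = R$841,400.00, so EBT = R$1,610,000 − R$841,400.00 = R$768,600.00.
Net income = R$768,600.00 × (1 − 0.27) = R$561,078.00.
Per share: R$561,078.00 / 419,000 shares = R$1.34.

R$1.34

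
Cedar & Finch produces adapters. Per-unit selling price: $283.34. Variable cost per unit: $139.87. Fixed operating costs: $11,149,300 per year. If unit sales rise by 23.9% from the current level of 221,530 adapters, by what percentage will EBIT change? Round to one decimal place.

Total contribution margin = 221,530 × $143.47 = $31,782,909.10.
EBIT = $31,782,909.10 − $11,149,300 = $20,633,609.10.
Degree of operating leverage = $31,782,909.10 / $20,633,609.10 = 1.5403.
%ΔEBIT = DOL × %ΔSales = 1.5403 × +23.9% = +36.8%.

+36.8%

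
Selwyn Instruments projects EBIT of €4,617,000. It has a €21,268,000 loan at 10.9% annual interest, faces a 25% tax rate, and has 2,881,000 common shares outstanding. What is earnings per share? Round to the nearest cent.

Interest = €2,318,212.00, so EBT = €4,617,000 − €2,318,212.00 = €2,298,788.00.
After tax at 25%: net income = €2,298,788.00 × 0.75 = €1,724,091.00.
EPS = €1,724,091.00 ÷ 2,881,000 = €0.60.

€0.60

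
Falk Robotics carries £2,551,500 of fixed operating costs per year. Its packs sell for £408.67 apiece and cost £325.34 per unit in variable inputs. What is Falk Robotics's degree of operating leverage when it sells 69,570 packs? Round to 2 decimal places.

1.79

Contribution at this volume is 69,570 × £83.33 = £5,797,268.10.
EBIT = £5,797,268.10 − £2,551,500 = £3,245,768.10.
Degree of operating leverage = £5,797,268.10 / £3,245,768.10 = 1.7861.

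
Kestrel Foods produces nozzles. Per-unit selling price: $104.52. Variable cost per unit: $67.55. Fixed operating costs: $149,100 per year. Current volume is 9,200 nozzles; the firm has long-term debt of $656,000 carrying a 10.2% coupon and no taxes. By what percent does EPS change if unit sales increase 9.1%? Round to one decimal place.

+24.9%

At 9,200 units, contribution = 9,200 × $36.97 = $340,124.00.
Operating income = contribution − fixed costs = $340,124.00 − $149,100 = $191,024.00.
Interest = $66,912.00, so EBIT − I = $124,112.00.
Degree of combined leverage = contribution ÷ (EBIT − I) = $340,124.00 ÷ $124,112.00 = 2.7405.
%ΔEPS = DCL × %ΔSales = 2.7405 × +9.1% = +24.9%.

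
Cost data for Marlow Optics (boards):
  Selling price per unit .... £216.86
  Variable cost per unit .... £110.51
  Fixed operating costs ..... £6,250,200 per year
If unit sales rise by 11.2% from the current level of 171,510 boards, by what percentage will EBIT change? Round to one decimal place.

At 171,510 units, contribution = 171,510 × £106.35 = £18,240,088.50.
Subtracting fixed costs: EBIT = £18,240,088.50 − £6,250,200 = £11,989,888.50.
Degree of operating leverage = £18,240,088.50 / £11,989,888.50 = 1.5213.
Operating income changes by 1.5213 × +11.2% = +17.0%.

+17.0%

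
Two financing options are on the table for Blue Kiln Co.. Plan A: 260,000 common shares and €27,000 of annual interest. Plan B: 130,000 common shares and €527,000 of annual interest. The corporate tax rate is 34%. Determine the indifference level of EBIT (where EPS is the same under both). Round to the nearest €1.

€1,027,000

Set EPS_A = EPS_B: (EBIT − €27,000)(1 − 0.34) ÷ 260,000 = (EBIT − €527,000)(1 − 0.34) ÷ 130,000.
Cancelling (1 − t) and cross-multiplying: 130,000·(EBIT − 27,000) = 260,000·(EBIT − 527,000).
EBIT × (260,000 − 130,000) = 527,000 × 260,000 − 27,000 × 130,000 = 133,510,000,000, so EBIT = 133,510,000,000 ÷ 130,000 = 1,027,000.00.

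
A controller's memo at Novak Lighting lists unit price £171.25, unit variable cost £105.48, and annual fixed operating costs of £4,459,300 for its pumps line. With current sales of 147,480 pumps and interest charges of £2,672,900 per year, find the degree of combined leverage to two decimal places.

3.78

At 147,480 units, contribution = 147,480 × £65.77 = £9,699,759.60.
Subtracting fixed costs: EBIT = £9,699,759.60 − £4,459,300 = £5,240,459.60. Interest = £2,672,900.00.
DOL = £9,699,759.60 ÷ £5,240,459.60 = 1.8509; DFL = £5,240,459.60 ÷ £2,567,559.60 = 2.0410.
DCL = DOL × DFL = 1.8509 × 2.0410 = 3.7777.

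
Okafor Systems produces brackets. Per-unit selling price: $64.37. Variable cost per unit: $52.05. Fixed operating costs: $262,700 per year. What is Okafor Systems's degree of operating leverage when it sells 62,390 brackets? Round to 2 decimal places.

1.52

Contribution at this volume is 62,390 × $12.32 = $768,644.80.
Subtracting fixed costs: EBIT = $768,644.80 − $262,700 = $505,944.80.
DOL = contribution ÷ EBIT = $768,644.80 ÷ $505,944.80 = 1.5192.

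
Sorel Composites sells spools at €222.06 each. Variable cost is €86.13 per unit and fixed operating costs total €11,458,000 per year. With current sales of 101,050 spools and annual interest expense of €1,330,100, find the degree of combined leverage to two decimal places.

Total contribution margin = 101,050 × €135.93 = €13,735,726.50.
EBIT = €13,735,726.50 − €11,458,000 = €2,277,726.50. Interest = €1,330,100.00, so EBIT − I = €947,626.50.
DCL = contribution ÷ (EBIT − I) = €13,735,726.50 ÷ €947,626.50 = 14.4949.

14.49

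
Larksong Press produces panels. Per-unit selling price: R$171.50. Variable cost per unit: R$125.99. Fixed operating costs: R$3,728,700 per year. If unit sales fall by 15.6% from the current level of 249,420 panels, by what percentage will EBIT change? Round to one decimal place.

Contribution at this volume is 249,420 × R$45.51 = R$11,351,104.20.
Operating income = contribution − fixed costs = R$11,351,104.20 − R$3,728,700 = R$7,622,404.20.
DOL = contribution ÷ EBIT = R$11,351,104.20 ÷ R$7,622,404.20 = 1.4892.
%ΔEBIT = DOL × %ΔSales = 1.4892 × -15.6% = -23.2%.

-23.2%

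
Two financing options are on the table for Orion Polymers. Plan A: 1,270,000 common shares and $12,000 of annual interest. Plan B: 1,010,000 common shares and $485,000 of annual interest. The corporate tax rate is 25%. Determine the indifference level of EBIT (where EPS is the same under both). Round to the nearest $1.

Set EPS_A = EPS_B: (EBIT − $12,000)(1 − 0.25) ÷ 1,270,000 = (EBIT − $485,000)(1 − 0.25) ÷ 1,010,000.
The (1 − t) factor cancels: (EBIT − 12,000) × 1,010,000 = (EBIT − 485,000) × 1,270,000.
EBIT × (1,270,000 − 1,010,000) = 485,000 × 1,270,000 − 12,000 × 1,010,000 = 603,830,000,000, so EBIT = 603,830,000,000 ÷ 260,000 = 2,322,423.08.

$2,322,423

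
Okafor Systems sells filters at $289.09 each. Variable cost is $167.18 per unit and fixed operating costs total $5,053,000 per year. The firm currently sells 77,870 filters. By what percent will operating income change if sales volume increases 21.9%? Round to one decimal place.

Total contribution margin = 77,870 × $121.91 = $9,493,131.70.
Subtracting fixed costs: EBIT = $9,493,131.70 − $5,053,000 = $4,440,131.70.
DOL = contribution ÷ EBIT = $9,493,131.70 ÷ $4,440,131.70 = 2.1380.
Operating income changes by 2.1380 × +21.9% = +46.8%.

+46.8%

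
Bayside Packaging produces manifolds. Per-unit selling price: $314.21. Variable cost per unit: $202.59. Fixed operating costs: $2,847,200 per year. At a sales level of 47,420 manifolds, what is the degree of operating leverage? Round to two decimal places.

2.16

Contribution at this volume is 47,420 × $111.62 = $5,293,020.40.
Subtracting fixed costs: EBIT = $5,293,020.40 − $2,847,200 = $2,445,820.40.
So DOL = total CM / EBIT = $5,293,020.40 / $2,445,820.40 = 2.1641.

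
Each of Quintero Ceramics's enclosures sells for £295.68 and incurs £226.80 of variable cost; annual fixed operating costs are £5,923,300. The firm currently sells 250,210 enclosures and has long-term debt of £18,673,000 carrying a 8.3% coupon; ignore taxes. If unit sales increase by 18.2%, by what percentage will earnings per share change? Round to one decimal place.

+32.1%

Total contribution margin = 250,210 × £68.88 = £17,234,464.80.
Subtracting fixed costs: EBIT = £17,234,464.80 − £5,923,300 = £11,311,164.80.
After interest of £1,549,859.00, pre-tax earnings = £9,761,305.80.
Degree of combined leverage = contribution ÷ (EBIT − I) = £17,234,464.80 ÷ £9,761,305.80 = 1.7656.
EPS therefore changes by 1.7656 × (+18.2%) = +32.1%.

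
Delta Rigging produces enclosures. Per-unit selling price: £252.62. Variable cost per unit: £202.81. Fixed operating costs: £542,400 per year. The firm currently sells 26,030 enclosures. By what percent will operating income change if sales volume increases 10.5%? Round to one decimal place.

At 26,030 units, contribution = 26,030 × £49.81 = £1,296,554.30.
EBIT = £1,296,554.30 − £542,400 = £754,154.30.
Degree of operating leverage = £1,296,554.30 / £754,154.30 = 1.7192.
So EBIT moves 1.7192 × (+10.5%) = +18.1%.

+18.1%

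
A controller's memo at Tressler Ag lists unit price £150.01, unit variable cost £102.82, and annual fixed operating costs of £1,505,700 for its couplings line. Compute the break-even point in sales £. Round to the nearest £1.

£4,786,397

Contribution margin per unit = £150.01 − £102.82 = £47.19, a CM ratio of £47.19 ÷ £150.01 = 0.3146.
Break-even sales = FC ÷ CM ratio = £1,505,700 × £150.01 / £47.19 = £4,786,397.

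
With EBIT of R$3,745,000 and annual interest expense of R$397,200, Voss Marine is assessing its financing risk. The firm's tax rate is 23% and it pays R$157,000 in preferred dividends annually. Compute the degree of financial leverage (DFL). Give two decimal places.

Annual interest charges come to R$397,200.00.
Preferred dividends grossed up pre-tax: R$157,000 / (1 − 0.23) = R$203,896.10.
DFL = EBIT ÷ [EBIT − I − D_p/(1−t)] = R$3,745,000 ÷ [R$3,745,000 − R$397,200.00 − R$203,896.10] = R$3,745,000 ÷ R$3,143,903.90 = 1.1912.

1.19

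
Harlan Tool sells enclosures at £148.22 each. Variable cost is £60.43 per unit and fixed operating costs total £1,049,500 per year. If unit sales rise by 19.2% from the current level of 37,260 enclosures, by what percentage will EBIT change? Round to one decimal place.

At 37,260 units, contribution = 37,260 × £87.79 = £3,271,055.40.
EBIT = £3,271,055.40 − £1,049,500 = £2,221,555.40.
DOL = contribution ÷ EBIT = £3,271,055.40 ÷ £2,221,555.40 = 1.4724.
So EBIT moves 1.4724 × (+19.2%) = +28.3%.

+28.3%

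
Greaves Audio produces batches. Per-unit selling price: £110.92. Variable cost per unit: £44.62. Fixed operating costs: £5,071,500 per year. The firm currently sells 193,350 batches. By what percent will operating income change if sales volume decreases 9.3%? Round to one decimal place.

Total contribution margin = 193,350 × £66.30 = £12,819,105.00.
Subtracting fixed costs: EBIT = £12,819,105.00 − £5,071,500 = £7,747,605.00.
Degree of operating leverage = £12,819,105.00 / £7,747,605.00 = 1.6546.
So EBIT moves 1.6546 × (-9.3%) = -15.4%.

-15.4%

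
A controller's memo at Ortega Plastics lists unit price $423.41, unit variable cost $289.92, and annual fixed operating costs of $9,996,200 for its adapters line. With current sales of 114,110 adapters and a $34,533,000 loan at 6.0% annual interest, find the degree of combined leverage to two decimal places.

4.81

Contribution at this volume is 114,110 × $133.49 = $15,232,543.90.
EBIT = $15,232,543.90 − $9,996,200 = $5,236,343.90. Interest = $2,071,980.00, so EBIT − I = $3,164,363.90.
DCL = contribution ÷ (EBIT − I) = $15,232,543.90 ÷ $3,164,363.90 = 4.8138.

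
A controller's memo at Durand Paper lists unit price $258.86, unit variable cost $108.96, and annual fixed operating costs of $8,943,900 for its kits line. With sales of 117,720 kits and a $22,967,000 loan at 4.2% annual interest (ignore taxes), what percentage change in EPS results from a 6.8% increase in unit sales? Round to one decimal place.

+15.5%

At 117,720 units, contribution = 117,720 × $149.90 = $17,646,228.00.
EBIT = $17,646,228.00 − $8,943,900 = $8,702,328.00.
After interest of $964,614.00, pre-tax earnings = $7,737,714.00.
Degree of combined leverage = contribution ÷ (EBIT − I) = $17,646,228.00 ÷ $7,737,714.00 = 2.2805.
%ΔEPS = DCL × %ΔSales = 2.2805 × +6.8% = +15.5%.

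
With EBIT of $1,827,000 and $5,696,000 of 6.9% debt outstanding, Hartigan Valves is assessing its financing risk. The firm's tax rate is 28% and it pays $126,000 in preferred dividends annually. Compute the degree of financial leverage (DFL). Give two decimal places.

Annual interest charges come to $393,024.00.
Preferred dividends grossed up pre-tax: $126,000 / (1 − 0.28) = $175,000.00.
DFL = EBIT ÷ [EBIT − I − D_p/(1−t)] = $1,827,000 ÷ [$1,827,000 − $393,024.00 − $175,000.00] = $1,827,000 ÷ $1,258,976.00 = 1.4512.

1.45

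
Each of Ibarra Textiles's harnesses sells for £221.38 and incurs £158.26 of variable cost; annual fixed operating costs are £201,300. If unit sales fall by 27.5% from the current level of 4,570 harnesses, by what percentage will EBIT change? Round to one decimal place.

At 4,570 units, contribution = 4,570 × £63.12 = £288,458.40.
Operating income = contribution − fixed costs = £288,458.40 − £201,300 = £87,158.40.
DOL = contribution ÷ EBIT = £288,458.40 ÷ £87,158.40 = 3.3096.
So EBIT moves 3.3096 × (-27.5%) = -91.0%.

-91.0%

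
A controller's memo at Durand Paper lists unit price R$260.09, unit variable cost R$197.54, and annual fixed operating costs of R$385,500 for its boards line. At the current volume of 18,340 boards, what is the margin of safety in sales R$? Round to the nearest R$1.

Unit CM = price − variable cost = R$260.09 − R$197.54 = R$62.55. Break-even units = R$385,500 ÷ R$62.55 = 6,163.07; break-even revenue = 6,163.07 × R$260.09 = R$1,602,952.76.
Current sales = 18,340 × R$260.09 = R$4,770,050.60.
Margin of safety = R$4,770,050.60 − R$1,602,952.76 = R$3,167,098.

R$3,167,098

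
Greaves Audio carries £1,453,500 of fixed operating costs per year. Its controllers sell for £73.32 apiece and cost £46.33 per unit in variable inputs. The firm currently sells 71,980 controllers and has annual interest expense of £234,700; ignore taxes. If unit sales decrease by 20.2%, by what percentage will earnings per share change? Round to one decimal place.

-154.2%

Total contribution margin = 71,980 × £26.99 = £1,942,740.20.
EBIT = £1,942,740.20 − £1,453,500 = £489,240.20.
Interest = £234,700.00, so EBIT − I = £254,540.20.
DCL = total CM / (EBIT − I) = £1,942,740.20 / £254,540.20 = 7.6324.
%ΔEPS = DCL × %ΔSales = 7.6324 × -20.2% = -154.2%.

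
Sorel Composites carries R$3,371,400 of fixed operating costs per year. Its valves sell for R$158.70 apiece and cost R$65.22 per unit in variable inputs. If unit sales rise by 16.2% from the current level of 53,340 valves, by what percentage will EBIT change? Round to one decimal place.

Contribution at this volume is 53,340 × R$93.48 = R$4,986,223.20.
Subtracting fixed costs: EBIT = R$4,986,223.20 − R$3,371,400 = R$1,614,823.20.
Degree of operating leverage = R$4,986,223.20 / R$1,614,823.20 = 3.0878.
So EBIT moves 3.0878 × (+16.2%) = +50.0%.

+50.0%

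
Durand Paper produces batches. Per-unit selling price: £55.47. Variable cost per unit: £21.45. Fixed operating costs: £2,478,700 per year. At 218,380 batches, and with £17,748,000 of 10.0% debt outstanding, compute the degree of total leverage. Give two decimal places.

2.34

Contribution at this volume is 218,380 × £34.02 = £7,429,287.60.
EBIT = £7,429,287.60 − £2,478,700 = £4,950,587.60. Interest = £1,774,800.00.
DOL = £7,429,287.60 ÷ £4,950,587.60 = 1.5007; DFL = £4,950,587.60 ÷ £3,175,787.60 = 1.5589.
DCL = DOL × DFL = 1.5007 × 1.5589 = 2.3394.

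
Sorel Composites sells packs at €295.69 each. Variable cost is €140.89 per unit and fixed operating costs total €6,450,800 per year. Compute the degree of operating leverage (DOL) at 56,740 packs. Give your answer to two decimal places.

Contribution at this volume is 56,740 × €154.80 = €8,783,352.00.
Subtracting fixed costs: EBIT = €8,783,352.00 − €6,450,800 = €2,332,552.00.
Degree of operating leverage = €8,783,352.00 / €2,332,552.00 = 3.7656.

3.77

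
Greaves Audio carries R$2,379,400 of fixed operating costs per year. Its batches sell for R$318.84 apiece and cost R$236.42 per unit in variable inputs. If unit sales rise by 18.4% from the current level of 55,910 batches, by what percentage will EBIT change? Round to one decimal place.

+38.0%

Contribution at this volume is 55,910 × R$82.42 = R$4,608,102.20.
EBIT = R$4,608,102.20 − R$2,379,400 = R$2,228,702.20.
DOL = contribution ÷ EBIT = R$4,608,102.20 ÷ R$2,228,702.20 = 2.0676.
So EBIT moves 2.0676 × (+18.4%) = +38.0%.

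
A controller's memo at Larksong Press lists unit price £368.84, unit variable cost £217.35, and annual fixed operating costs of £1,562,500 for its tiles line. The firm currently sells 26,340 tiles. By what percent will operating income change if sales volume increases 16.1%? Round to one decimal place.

+26.5%

Total contribution margin = 26,340 × £151.49 = £3,990,246.60.
Operating income = contribution − fixed costs = £3,990,246.60 − £1,562,500 = £2,427,746.60.
Degree of operating leverage = £3,990,246.60 / £2,427,746.60 = 1.6436.
So EBIT moves 1.6436 × (+16.1%) = +26.5%.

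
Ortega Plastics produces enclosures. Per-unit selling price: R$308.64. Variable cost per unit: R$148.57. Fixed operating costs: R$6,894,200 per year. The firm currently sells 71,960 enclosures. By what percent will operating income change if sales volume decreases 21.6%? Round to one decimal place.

-53.8%

Total contribution margin = 71,960 × R$160.07 = R$11,518,637.20.
Subtracting fixed costs: EBIT = R$11,518,637.20 − R$6,894,200 = R$4,624,437.20.
So DOL = total CM / EBIT = R$11,518,637.20 / R$4,624,437.20 = 2.4908.
So EBIT moves 2.4908 × (-21.6%) = -53.8%.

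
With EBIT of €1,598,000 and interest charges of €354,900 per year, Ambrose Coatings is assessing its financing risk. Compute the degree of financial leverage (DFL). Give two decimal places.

1.29

Interest = €354,900.00.
DFL = EBIT ÷ (EBIT − I) = €1,598,000 ÷ (€1,598,000 − €354,900.00) = €1,598,000 ÷ €1,243,100.00 = 1.2855.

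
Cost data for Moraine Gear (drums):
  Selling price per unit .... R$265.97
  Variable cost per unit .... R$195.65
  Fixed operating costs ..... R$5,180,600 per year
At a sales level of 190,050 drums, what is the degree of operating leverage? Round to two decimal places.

1.63

Total contribution margin = 190,050 × R$70.32 = R$13,364,316.00.
EBIT = R$13,364,316.00 − R$5,180,600 = R$8,183,716.00.
So DOL = total CM / EBIT = R$13,364,316.00 / R$8,183,716.00 = 1.6330.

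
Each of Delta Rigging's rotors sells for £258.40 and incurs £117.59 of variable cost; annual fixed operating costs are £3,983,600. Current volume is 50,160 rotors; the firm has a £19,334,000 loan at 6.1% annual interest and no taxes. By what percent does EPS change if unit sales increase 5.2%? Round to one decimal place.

At 50,160 units, contribution = 50,160 × £140.81 = £7,063,029.60.
Subtracting fixed costs: EBIT = £7,063,029.60 − £3,983,600 = £3,079,429.60.
Interest = £1,179,374.00, so EBIT − I = £1,900,055.60.
DCL = total CM / (EBIT − I) = £7,063,029.60 / £1,900,055.60 = 3.7173.
%ΔEPS = DCL × %ΔSales = 3.7173 × +5.2% = +19.3%.

+19.3%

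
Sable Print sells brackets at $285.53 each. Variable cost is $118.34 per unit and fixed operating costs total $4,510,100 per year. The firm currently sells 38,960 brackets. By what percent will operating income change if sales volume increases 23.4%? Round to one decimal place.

+76.1%

Total contribution margin = 38,960 × $167.19 = $6,513,722.40.
Subtracting fixed costs: EBIT = $6,513,722.40 − $4,510,100 = $2,003,622.40.
Degree of operating leverage = $6,513,722.40 / $2,003,622.40 = 3.2510.
So EBIT moves 3.2510 × (+23.4%) = +76.1%.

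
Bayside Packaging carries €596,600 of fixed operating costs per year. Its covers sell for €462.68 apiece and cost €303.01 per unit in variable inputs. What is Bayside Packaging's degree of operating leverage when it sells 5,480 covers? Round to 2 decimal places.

3.14

Contribution at this volume is 5,480 × €159.67 = €874,991.60.
Subtracting fixed costs: EBIT = €874,991.60 − €596,600 = €278,391.60.
Degree of operating leverage = €874,991.60 / €278,391.60 = 3.1430.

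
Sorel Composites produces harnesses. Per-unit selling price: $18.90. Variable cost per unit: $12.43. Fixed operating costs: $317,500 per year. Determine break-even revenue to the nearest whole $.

CM per unit = $18.90 − $12.43 = $6.47; CM ratio = $6.47 / $18.90 = 0.3423.
Break-even revenue = fixed costs × price ÷ CM = $317,500 × $18.90 ÷ $6.47 = $927,473.

$927,473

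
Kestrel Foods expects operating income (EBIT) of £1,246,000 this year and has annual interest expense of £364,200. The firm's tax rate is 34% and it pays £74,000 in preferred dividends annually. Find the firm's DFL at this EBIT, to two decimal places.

Annual interest charges come to £364,200.00.
Pre-tax preferred-dividend burden = £74,000 ÷ (1 − 0.34) = £112,121.21.
DFL = EBIT ÷ [EBIT − I − D_p/(1−t)] = £1,246,000 ÷ [£1,246,000 − £364,200.00 − £112,121.21] = £1,246,000 ÷ £769,678.79 = 1.6189.

1.62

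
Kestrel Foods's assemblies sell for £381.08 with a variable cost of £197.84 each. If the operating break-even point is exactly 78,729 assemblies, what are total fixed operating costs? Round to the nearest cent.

£14,426,301.96

Each unit contributes £381.08 − £197.84 = £183.24.
Fixed costs = break-even units × CM = 78,729 × £183.24 = £14,426,301.96.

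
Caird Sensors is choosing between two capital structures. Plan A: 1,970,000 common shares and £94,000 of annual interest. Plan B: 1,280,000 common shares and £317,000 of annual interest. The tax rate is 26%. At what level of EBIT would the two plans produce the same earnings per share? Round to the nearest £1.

Set EPS_A = EPS_B: (EBIT − £94,000)(1 − 0.26) ÷ 1,970,000 = (EBIT − £317,000)(1 − 0.26) ÷ 1,280,000.
Cancelling (1 − t) and cross-multiplying: 1,280,000·(EBIT − 94,000) = 1,970,000·(EBIT − 317,000).
EBIT × (1,970,000 − 1,280,000) = 317,000 × 1,970,000 − 94,000 × 1,280,000 = 504,170,000,000, so EBIT = 504,170,000,000 ÷ 690,000 = 730,681.16.

£730,681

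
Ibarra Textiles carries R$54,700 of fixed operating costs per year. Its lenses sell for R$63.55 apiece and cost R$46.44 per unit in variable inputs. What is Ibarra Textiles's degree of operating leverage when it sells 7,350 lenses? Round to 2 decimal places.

1.77

At 7,350 units, contribution = 7,350 × R$17.11 = R$125,758.50.
Operating income = contribution − fixed costs = R$125,758.50 − R$54,700 = R$71,058.50.
Degree of operating leverage = R$125,758.50 / R$71,058.50 = 1.7698.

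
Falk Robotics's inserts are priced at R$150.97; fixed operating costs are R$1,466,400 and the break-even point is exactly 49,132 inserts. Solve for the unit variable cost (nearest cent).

At break-even, FC = Q × (P − VC), so P − VC = R$1,466,400 ÷ 49,132 = R$29.8461.
Variable cost per unit = R$150.97 − R$29.8461 = R$121.12.

R$121.12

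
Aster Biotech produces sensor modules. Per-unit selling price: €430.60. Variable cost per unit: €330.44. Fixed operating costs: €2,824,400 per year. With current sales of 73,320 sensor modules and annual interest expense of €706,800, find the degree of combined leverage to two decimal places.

Contribution at this volume is 73,320 × €100.16 = €7,343,731.20.
EBIT = €7,343,731.20 − €2,824,400 = €4,519,331.20. Interest = €706,800.00, so EBIT − I = €3,812,531.20.
DCL = contribution ÷ (EBIT − I) = €7,343,731.20 ÷ €3,812,531.20 = 1.9262.

1.93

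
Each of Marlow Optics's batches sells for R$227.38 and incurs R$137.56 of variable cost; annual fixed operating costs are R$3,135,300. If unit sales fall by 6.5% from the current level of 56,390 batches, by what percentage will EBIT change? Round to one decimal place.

-17.1%

Contribution at this volume is 56,390 × R$89.82 = R$5,064,949.80.
Operating income = contribution − fixed costs = R$5,064,949.80 − R$3,135,300 = R$1,929,649.80.
Degree of operating leverage = R$5,064,949.80 / R$1,929,649.80 = 2.6248.
%ΔEBIT = DOL × %ΔSales = 2.6248 × -6.5% = -17.1%.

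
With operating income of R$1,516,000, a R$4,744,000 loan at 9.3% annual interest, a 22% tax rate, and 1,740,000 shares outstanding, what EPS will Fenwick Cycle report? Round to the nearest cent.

R$0.48

Interest = R$441,192.00, so EBT = R$1,516,000 − R$441,192.00 = R$1,074,808.00.
Net income = R$1,074,808.00 × (1 − 0.22) = R$838,350.24.
Per share: R$838,350.24 / 1,740,000 shares = R$0.48.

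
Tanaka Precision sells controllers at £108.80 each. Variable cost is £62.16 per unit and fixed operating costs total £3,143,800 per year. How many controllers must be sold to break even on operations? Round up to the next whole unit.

Each unit contributes £108.80 − £62.16 = £46.64.
Break-even volume = fixed costs ÷ CM per unit = £3,143,800 ÷ £46.64 = 67,405.66, so 67,406 controllers.

67,406 controllers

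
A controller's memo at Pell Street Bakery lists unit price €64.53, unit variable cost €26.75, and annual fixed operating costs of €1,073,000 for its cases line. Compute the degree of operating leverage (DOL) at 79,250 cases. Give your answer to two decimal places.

At 79,250 units, contribution = 79,250 × €37.78 = €2,994,065.00.
EBIT = €2,994,065.00 − €1,073,000 = €1,921,065.00.
Degree of operating leverage = €2,994,065.00 / €1,921,065.00 = 1.5585.

1.56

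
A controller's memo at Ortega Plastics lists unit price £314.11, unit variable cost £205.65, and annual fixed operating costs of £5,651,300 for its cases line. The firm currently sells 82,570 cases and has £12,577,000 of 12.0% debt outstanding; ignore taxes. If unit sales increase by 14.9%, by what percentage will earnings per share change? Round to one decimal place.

Total contribution margin = 82,570 × £108.46 = £8,955,542.20.
EBIT = £8,955,542.20 − £5,651,300 = £3,304,242.20.
After interest of £1,509,240.00, pre-tax earnings = £1,795,002.20.
Degree of combined leverage = contribution ÷ (EBIT − I) = £8,955,542.20 ÷ £1,795,002.20 = 4.9892.
%ΔEPS = DCL × %ΔSales = 4.9892 × +14.9% = +74.3%.

+74.3%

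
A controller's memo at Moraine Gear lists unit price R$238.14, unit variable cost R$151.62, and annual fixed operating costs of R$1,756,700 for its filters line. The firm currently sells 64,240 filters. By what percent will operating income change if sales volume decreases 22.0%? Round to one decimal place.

At 64,240 units, contribution = 64,240 × R$86.52 = R$5,558,044.80.
Operating income = contribution − fixed costs = R$5,558,044.80 − R$1,756,700 = R$3,801,344.80.
Degree of operating leverage = R$5,558,044.80 / R$3,801,344.80 = 1.4621.
Operating income changes by 1.4621 × -22.0% = -32.2%.

-32.2%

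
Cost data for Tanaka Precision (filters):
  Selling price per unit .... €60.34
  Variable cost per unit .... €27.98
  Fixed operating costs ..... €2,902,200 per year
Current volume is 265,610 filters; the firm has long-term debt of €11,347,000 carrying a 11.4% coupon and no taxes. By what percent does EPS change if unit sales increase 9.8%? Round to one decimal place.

+19.1%

Total contribution margin = 265,610 × €32.36 = €8,595,139.60.
Operating income = contribution − fixed costs = €8,595,139.60 − €2,902,200 = €5,692,939.60.
After interest of €1,293,558.00, pre-tax earnings = €4,399,381.60.
Degree of combined leverage = contribution ÷ (EBIT − I) = €8,595,139.60 ÷ €4,399,381.60 = 1.9537.
%ΔEPS = DCL × %ΔSales = 1.9537 × +9.8% = +19.1%.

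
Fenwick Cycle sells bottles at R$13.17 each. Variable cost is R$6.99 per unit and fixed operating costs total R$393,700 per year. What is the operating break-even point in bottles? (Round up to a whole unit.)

Each unit contributes R$13.17 − R$6.99 = R$6.18.
Break-even volume = fixed costs ÷ CM per unit = R$393,700 ÷ R$6.18 = 63,705.50, so 63,706 bottles.

63,706 bottles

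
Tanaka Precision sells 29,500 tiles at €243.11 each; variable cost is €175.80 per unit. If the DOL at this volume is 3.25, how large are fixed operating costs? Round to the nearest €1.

Total contribution margin = 29,500 × €67.31 = €1,985,645.00.
Since DOL = CM ÷ EBIT, EBIT = €1,985,645.00 ÷ 3.25 = €610,967.69.
And FC = contribution − EBIT = €1,985,645.00 − €610,967.69 = €1,374,677.

€1,374,677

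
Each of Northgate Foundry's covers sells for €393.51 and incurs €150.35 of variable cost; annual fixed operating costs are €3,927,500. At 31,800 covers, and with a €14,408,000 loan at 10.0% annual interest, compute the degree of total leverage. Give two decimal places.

3.27

Total contribution margin = 31,800 × €243.16 = €7,732,488.00.
Subtracting fixed costs: EBIT = €7,732,488.00 − €3,927,500 = €3,804,988.00. Interest = €1,440,800.00, so EBIT − I = €2,364,188.00.
DCL = contribution ÷ (EBIT − I) = €7,732,488.00 ÷ €2,364,188.00 = 3.2707.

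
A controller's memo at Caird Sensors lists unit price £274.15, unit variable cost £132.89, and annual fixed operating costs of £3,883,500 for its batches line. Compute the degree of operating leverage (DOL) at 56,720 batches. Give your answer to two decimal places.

At 56,720 units, contribution = 56,720 × £141.26 = £8,012,267.20.
Subtracting fixed costs: EBIT = £8,012,267.20 − £3,883,500 = £4,128,767.20.
Degree of operating leverage = £8,012,267.20 / £4,128,767.20 = 1.9406.

1.94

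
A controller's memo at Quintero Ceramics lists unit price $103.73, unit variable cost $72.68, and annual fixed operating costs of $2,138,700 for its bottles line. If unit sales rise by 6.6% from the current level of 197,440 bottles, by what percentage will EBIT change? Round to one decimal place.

+10.1%

Contribution at this volume is 197,440 × $31.05 = $6,130,512.00.
Operating income = contribution − fixed costs = $6,130,512.00 − $2,138,700 = $3,991,812.00.
So DOL = total CM / EBIT = $6,130,512.00 / $3,991,812.00 = 1.5358.
Operating income changes by 1.5358 × +6.6% = +10.1%.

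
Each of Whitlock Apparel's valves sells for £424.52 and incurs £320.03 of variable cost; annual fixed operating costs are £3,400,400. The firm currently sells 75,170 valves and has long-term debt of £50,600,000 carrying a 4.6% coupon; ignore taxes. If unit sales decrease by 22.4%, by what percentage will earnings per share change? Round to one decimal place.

Total contribution margin = 75,170 × £104.49 = £7,854,513.30.
EBIT = £7,854,513.30 − £3,400,400 = £4,454,113.30.
Interest = £2,327,600.00, so EBIT − I = £2,126,513.30.
Degree of combined leverage = contribution ÷ (EBIT − I) = £7,854,513.30 ÷ £2,126,513.30 = 3.6936.
EPS therefore changes by 3.6936 × (-22.4%) = -82.7%.

-82.7%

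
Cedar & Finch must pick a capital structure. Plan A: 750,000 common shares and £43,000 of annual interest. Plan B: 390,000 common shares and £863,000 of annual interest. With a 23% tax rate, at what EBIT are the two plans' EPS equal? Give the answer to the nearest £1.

Set EPS_A = EPS_B: (EBIT − £43,000)(1 − 0.23) ÷ 750,000 = (EBIT − £863,000)(1 − 0.23) ÷ 390,000.
The (1 − t) factor cancels: (EBIT − 43,000) × 390,000 = (EBIT − 863,000) × 750,000.
Solving, EBIT = (863,000·750,000 − 43,000·390,000) / (750,000 − 390,000) = 630,480,000,000 / 360,000 = 1,751,333.33.

£1,751,333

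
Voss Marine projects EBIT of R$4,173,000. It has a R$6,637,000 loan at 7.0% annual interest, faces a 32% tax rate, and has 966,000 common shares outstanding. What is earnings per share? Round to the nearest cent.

R$2.61

Interest = R$464,590.00, so EBT = R$4,173,000 − R$464,590.00 = R$3,708,410.00.
After tax at 32%: net income = R$3,708,410.00 × 0.68 = R$2,521,718.80.
Per share: R$2,521,718.80 / 966,000 shares = R$2.61.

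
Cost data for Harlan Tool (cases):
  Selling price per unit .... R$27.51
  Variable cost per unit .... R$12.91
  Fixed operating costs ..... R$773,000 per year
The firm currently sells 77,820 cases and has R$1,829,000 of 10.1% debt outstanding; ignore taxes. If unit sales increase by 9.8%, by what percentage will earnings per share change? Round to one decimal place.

At 77,820 units, contribution = 77,820 × R$14.60 = R$1,136,172.00.
Operating income = contribution − fixed costs = R$1,136,172.00 − R$773,000 = R$363,172.00.
After interest of R$184,729.00, pre-tax earnings = R$178,443.00.
Degree of combined leverage = contribution ÷ (EBIT − I) = R$1,136,172.00 ÷ R$178,443.00 = 6.3671.
EPS therefore changes by 6.3671 × (+9.8%) = +62.4%.

+62.4%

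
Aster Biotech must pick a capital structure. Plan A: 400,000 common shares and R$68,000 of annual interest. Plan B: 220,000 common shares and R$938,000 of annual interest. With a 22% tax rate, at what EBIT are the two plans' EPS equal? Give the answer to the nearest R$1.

R$2,001,333

Set EPS_A = EPS_B: (EBIT − R$68,000)(1 − 0.22) ÷ 400,000 = (EBIT − R$938,000)(1 − 0.22) ÷ 220,000.
The (1 − t) factor cancels: (EBIT − 68,000) × 220,000 = (EBIT − 938,000) × 400,000.
Solving, EBIT = (938,000·400,000 − 68,000·220,000) / (400,000 − 220,000) = 360,240,000,000 / 180,000 = 2,001,333.33.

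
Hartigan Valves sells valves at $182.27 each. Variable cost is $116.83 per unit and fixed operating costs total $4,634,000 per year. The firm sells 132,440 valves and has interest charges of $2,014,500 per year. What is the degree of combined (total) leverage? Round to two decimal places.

4.29

Contribution at this volume is 132,440 × $65.44 = $8,666,873.60.
Operating income = contribution − fixed costs = $8,666,873.60 − $4,634,000 = $4,032,873.60. Interest = $2,014,500.00.
DOL = $8,666,873.60 ÷ $4,032,873.60 = 2.1491; DFL = $4,032,873.60 ÷ $2,018,373.60 = 1.9981.
Combined leverage = 2.1491 × 1.9981 = 4.2941.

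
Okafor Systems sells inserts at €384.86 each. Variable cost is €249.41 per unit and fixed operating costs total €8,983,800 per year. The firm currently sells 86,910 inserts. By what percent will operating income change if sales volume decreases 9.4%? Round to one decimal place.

Total contribution margin = 86,910 × €135.45 = €11,771,959.50.
EBIT = €11,771,959.50 − €8,983,800 = €2,788,159.50.
Degree of operating leverage = €11,771,959.50 / €2,788,159.50 = 4.2221.
Operating income changes by 4.2221 × -9.4% = -39.7%.

-39.7%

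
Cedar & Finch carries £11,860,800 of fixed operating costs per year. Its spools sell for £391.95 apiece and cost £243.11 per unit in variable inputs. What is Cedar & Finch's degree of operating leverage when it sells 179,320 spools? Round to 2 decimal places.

1.80

Contribution at this volume is 179,320 × £148.84 = £26,689,988.80.
Operating income = contribution − fixed costs = £26,689,988.80 − £11,860,800 = £14,829,188.80.
So DOL = total CM / EBIT = £26,689,988.80 / £14,829,188.80 = 1.7998.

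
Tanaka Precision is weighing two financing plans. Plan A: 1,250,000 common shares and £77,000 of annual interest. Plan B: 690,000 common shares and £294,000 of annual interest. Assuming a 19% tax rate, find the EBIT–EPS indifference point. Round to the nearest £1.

£561,375

At indifference, (EBIT − 77,000)(1 − t)/1,250,000 = (EBIT − 294,000)(1 − t)/690,000.
The (1 − t) factor cancels: (EBIT − 77,000) × 690,000 = (EBIT − 294,000) × 1,250,000.
Solving, EBIT = (294,000·1,250,000 − 77,000·690,000) / (1,250,000 − 690,000) = 314,370,000,000 / 560,000 = 561,375.00.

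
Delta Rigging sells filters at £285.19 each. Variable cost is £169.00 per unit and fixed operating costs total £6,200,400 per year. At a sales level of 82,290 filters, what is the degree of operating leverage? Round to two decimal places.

2.84

Contribution at this volume is 82,290 × £116.19 = £9,561,275.10.
Subtracting fixed costs: EBIT = £9,561,275.10 − £6,200,400 = £3,360,875.10.
DOL = contribution ÷ EBIT = £9,561,275.10 ÷ £3,360,875.10 = 2.8449.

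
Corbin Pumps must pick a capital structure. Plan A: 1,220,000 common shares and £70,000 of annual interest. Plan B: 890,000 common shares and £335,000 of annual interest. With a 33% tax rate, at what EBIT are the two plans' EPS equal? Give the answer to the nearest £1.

Set EPS_A = EPS_B: (EBIT − £70,000)(1 − 0.33) ÷ 1,220,000 = (EBIT − £335,000)(1 − 0.33) ÷ 890,000.
The (1 − t) factor cancels: (EBIT − 70,000) × 890,000 = (EBIT − 335,000) × 1,220,000.
EBIT × (1,220,000 − 890,000) = 335,000 × 1,220,000 − 70,000 × 890,000 = 346,400,000,000, so EBIT = 346,400,000,000 ÷ 330,000 = 1,049,696.97.

£1,049,697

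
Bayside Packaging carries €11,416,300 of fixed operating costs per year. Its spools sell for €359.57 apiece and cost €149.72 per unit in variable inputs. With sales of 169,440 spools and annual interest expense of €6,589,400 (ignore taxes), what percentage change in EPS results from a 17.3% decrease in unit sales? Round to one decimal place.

-35.0%

At 169,440 units, contribution = 169,440 × €209.85 = €35,556,984.00.
Operating income = contribution − fixed costs = €35,556,984.00 − €11,416,300 = €24,140,684.00.
Interest = €6,589,400.00, so EBIT − I = €17,551,284.00.
Degree of combined leverage = contribution ÷ (EBIT − I) = €35,556,984.00 ÷ €17,551,284.00 = 2.0259.
EPS therefore changes by 2.0259 × (-17.3%) = -35.0%.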